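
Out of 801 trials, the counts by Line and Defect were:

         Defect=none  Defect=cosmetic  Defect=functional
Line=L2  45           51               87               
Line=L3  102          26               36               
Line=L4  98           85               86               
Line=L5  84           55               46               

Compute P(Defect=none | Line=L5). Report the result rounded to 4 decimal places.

0.4541

Total with Line=L5: 84 + 55 + 46 = 185.
P(Defect=none | Line=L5) = 84/185 = 0.4541.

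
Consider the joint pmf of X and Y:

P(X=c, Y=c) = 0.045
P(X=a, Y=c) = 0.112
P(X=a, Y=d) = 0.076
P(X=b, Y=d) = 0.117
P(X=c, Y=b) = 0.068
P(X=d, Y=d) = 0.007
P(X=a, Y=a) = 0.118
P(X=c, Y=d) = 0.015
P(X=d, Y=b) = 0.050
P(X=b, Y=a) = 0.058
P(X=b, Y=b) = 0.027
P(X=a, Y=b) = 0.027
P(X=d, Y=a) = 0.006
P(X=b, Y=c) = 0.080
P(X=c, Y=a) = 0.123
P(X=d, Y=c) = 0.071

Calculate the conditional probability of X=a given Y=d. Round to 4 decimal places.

0.3535

P(Y=d) = 0.076 + 0.117 + 0.015 + 0.007 = 0.215.
P(X=a | Y=d) = 0.076/0.215 = 0.3535.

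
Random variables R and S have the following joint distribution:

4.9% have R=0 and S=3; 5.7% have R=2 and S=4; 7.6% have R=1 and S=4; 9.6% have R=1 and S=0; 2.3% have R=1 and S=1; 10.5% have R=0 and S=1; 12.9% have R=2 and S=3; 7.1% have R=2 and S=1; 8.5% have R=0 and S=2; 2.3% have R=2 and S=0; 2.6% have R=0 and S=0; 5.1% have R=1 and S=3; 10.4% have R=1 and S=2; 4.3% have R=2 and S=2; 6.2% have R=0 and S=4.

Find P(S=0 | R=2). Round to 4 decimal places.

0.0712

P(R=2) = 0.023 + 0.071 + 0.043 + 0.129 + 0.057 = 0.323.
P(S=0 | R=2) = 0.023/0.323 = 0.0712.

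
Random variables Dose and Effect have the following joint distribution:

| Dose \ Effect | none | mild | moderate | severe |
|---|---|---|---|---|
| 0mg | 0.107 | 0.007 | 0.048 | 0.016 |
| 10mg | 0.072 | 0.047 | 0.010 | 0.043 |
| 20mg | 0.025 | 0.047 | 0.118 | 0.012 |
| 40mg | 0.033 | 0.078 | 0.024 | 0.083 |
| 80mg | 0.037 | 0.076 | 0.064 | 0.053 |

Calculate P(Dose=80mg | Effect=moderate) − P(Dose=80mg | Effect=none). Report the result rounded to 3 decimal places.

P(Effect=moderate) = 0.048 + 0.010 + 0.118 + 0.024 + 0.064 = 0.264; P(Dose=80mg | Effect=moderate) = 0.064/0.264 = 0.2424.
P(Effect=none) = 0.107 + 0.072 + 0.025 + 0.033 + 0.037 = 0.274; P(Dose=80mg | Effect=none) = 0.037/0.274 = 0.1350.
Difference = 0.107.

0.107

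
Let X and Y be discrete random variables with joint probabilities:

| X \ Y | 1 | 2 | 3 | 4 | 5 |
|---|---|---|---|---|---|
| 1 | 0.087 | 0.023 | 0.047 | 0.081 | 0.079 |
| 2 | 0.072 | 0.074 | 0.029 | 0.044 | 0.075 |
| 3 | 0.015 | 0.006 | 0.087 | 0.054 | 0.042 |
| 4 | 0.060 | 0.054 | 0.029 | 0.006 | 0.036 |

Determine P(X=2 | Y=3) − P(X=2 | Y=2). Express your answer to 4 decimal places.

-0.3203

P(Y=3) = 0.047 + 0.029 + 0.087 + 0.029 = 0.192; P(X=2 | Y=3) = 0.029/0.192 = 0.15104.
P(Y=2) = 0.023 + 0.074 + 0.006 + 0.054 = 0.157; P(X=2 | Y=2) = 0.074/0.157 = 0.47134.
Difference = -0.3203.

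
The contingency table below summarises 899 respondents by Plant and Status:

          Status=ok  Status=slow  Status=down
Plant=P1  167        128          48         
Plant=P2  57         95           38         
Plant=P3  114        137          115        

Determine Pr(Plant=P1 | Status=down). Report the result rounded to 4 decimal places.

0.2388

Total with Status=down: 48 + 38 + 115 = 201.
P(Plant=P1 | Status=down) = 48/201 = 0.2388.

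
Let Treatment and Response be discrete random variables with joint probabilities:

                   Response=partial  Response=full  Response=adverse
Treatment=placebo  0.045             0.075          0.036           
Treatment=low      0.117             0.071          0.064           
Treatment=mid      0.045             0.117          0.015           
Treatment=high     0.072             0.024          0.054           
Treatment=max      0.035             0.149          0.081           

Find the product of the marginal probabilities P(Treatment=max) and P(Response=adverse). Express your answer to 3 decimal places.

P(Treatment=max) = 0.035 + 0.149 + 0.081 = 0.265.
P(Response=adverse) = 0.036 + 0.064 + 0.015 + 0.054 + 0.081 = 0.250.
Product: 0.265 × 0.250 = 0.066.

0.066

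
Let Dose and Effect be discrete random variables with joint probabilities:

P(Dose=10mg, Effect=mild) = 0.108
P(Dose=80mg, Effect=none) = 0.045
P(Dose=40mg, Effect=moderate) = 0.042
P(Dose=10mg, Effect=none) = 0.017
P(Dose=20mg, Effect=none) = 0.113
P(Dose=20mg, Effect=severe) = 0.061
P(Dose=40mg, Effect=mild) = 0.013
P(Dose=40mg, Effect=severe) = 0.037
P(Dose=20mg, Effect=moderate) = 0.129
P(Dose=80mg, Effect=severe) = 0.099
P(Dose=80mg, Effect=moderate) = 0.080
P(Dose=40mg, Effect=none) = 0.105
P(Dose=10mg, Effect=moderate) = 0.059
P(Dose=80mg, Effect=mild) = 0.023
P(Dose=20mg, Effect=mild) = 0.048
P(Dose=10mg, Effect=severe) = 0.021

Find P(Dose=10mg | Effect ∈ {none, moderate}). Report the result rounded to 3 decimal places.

P(Effect=none) = 0.017 + 0.113 + 0.105 + 0.045 = 0.280.
P(Effect=moderate) = 0.059 + 0.129 + 0.042 + 0.080 = 0.310.
P(Effect ∈ {none, moderate}) = 0.280 + 0.310 = 0.590; P(Dose=10mg, Effect ∈ {none, moderate}) = 0.017 + 0.059 = 0.076.
P(Dose=10mg | Effect ∈ {none, moderate}) = 0.076/0.590 = 0.129.

0.129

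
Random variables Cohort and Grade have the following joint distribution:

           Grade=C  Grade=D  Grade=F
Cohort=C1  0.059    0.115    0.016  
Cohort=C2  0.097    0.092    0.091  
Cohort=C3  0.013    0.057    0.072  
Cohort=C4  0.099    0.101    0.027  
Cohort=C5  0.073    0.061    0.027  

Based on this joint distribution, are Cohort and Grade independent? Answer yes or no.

no

P(Cohort=C3) = 0.142 and P(Grade=F) = 0.233, so their product is 0.03309, but P(Cohort=C3, Grade=F) = 0.072. Since these differ, Cohort and Grade are not independent.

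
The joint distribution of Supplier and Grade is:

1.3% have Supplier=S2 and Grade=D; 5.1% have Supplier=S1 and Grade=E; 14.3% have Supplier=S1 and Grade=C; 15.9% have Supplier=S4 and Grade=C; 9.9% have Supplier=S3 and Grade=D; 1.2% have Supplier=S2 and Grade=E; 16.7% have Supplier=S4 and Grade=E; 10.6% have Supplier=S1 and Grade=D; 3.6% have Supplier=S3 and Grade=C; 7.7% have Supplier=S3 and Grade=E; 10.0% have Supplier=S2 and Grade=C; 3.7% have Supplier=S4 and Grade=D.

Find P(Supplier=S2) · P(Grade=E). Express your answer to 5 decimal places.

P(Supplier=S2) = 0.100 + 0.013 + 0.012 = 0.125.
P(Grade=E) = 0.051 + 0.012 + 0.077 + 0.167 = 0.307.
Product: 0.125 × 0.307 = 0.03838.

0.03838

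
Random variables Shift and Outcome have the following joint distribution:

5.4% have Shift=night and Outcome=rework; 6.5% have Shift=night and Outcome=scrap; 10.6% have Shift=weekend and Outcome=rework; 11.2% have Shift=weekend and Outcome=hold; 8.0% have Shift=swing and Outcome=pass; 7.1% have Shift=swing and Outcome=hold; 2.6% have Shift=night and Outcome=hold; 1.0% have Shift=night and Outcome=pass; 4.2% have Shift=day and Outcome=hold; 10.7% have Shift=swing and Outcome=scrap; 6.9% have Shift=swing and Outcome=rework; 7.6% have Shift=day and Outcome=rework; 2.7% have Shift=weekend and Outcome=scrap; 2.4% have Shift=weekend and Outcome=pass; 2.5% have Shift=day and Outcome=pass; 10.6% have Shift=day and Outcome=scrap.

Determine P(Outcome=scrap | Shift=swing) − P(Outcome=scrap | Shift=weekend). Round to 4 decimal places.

0.2268

P(Shift=swing) = 0.080 + 0.069 + 0.107 + 0.071 = 0.327; P(Outcome=scrap | Shift=swing) = 0.107/0.327 = 0.32722.
P(Shift=weekend) = 0.024 + 0.106 + 0.027 + 0.112 = 0.269; P(Outcome=scrap | Shift=weekend) = 0.027/0.269 = 0.10037.
Difference = 0.2268.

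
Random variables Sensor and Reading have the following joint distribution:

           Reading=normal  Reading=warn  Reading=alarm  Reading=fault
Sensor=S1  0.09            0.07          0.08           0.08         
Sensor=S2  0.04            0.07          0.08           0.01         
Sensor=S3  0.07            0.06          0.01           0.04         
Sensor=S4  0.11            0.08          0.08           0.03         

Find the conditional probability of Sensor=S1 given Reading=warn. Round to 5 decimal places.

P(Reading=warn) = 0.07 + 0.07 + 0.06 + 0.08 = 0.28.
P(Sensor=S1 | Reading=warn) = 0.07/0.28 = 0.25000.

0.25000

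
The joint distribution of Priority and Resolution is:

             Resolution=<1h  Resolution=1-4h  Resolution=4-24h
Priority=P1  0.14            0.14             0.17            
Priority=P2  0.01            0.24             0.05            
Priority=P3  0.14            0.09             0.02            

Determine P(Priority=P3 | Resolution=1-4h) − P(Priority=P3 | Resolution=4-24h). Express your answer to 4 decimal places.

0.1082

P(Resolution=1-4h) = 0.14 + 0.24 + 0.09 = 0.47; P(Priority=P3 | Resolution=1-4h) = 0.09/0.47 = 0.19149.
P(Resolution=4-24h) = 0.17 + 0.05 + 0.02 = 0.24; P(Priority=P3 | Resolution=4-24h) = 0.02/0.24 = 0.08333.
Difference = 0.1082.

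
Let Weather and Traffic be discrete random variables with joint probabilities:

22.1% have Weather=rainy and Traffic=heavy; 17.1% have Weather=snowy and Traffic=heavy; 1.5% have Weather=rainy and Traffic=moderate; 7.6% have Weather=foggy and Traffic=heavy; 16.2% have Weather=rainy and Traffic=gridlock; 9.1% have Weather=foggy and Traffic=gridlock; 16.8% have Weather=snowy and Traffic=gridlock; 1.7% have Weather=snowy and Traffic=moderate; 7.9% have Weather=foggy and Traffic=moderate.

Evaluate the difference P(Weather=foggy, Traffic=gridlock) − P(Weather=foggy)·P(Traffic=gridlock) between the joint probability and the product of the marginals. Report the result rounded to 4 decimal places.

-0.0126

P(Weather=foggy) = 0.079 + 0.076 + 0.091 = 0.246.
P(Traffic=gridlock) = 0.162 + 0.168 + 0.091 = 0.421.
P(Weather=foggy, Traffic=gridlock) − P(Weather=foggy)P(Traffic=gridlock) = 0.091 − 0.246×0.421 = -0.0126.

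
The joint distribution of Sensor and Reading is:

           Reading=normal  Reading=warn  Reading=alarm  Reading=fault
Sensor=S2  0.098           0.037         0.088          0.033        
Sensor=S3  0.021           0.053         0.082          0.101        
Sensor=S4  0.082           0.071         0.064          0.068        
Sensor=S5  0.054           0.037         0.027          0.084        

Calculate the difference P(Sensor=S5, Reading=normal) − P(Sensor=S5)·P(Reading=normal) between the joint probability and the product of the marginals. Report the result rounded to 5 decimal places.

P(Sensor=S5) = 0.054 + 0.037 + 0.027 + 0.084 = 0.202.
P(Reading=normal) = 0.098 + 0.021 + 0.082 + 0.054 = 0.255.
P(Sensor=S5, Reading=normal) − P(Sensor=S5)P(Reading=normal) = 0.054 − 0.202×0.255 = 0.00249.

0.00249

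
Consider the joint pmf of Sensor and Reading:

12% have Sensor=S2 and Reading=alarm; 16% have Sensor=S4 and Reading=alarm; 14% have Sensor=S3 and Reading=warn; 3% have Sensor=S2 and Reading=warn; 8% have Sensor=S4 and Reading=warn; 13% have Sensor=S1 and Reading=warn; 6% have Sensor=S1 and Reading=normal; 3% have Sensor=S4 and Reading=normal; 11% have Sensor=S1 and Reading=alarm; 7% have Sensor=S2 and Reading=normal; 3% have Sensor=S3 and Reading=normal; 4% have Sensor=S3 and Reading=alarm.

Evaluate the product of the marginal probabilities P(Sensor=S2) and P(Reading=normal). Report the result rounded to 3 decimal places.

P(Sensor=S2) = 0.07 + 0.03 + 0.12 = 0.22.
P(Reading=normal) = 0.06 + 0.07 + 0.03 + 0.03 = 0.19.
Product: 0.22 × 0.19 = 0.042.

0.042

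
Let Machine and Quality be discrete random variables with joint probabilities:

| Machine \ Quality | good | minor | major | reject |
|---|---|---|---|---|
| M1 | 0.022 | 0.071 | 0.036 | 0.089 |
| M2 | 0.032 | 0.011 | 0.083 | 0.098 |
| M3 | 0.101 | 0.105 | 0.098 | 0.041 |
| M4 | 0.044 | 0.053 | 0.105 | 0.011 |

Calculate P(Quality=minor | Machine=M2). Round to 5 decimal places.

0.04911

P(Machine=M2) = 0.032 + 0.011 + 0.083 + 0.098 = 0.224.
P(Quality=minor | Machine=M2) = 0.011/0.224 = 0.04911.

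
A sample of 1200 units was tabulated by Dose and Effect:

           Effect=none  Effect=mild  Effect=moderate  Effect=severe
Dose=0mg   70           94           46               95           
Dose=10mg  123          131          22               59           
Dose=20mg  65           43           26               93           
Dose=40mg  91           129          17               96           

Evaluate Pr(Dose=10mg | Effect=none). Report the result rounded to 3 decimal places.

Total with Effect=none: 70 + 123 + 65 + 91 = 349.
P(Dose=10mg | Effect=none) = 123/349 = 0.352.

0.352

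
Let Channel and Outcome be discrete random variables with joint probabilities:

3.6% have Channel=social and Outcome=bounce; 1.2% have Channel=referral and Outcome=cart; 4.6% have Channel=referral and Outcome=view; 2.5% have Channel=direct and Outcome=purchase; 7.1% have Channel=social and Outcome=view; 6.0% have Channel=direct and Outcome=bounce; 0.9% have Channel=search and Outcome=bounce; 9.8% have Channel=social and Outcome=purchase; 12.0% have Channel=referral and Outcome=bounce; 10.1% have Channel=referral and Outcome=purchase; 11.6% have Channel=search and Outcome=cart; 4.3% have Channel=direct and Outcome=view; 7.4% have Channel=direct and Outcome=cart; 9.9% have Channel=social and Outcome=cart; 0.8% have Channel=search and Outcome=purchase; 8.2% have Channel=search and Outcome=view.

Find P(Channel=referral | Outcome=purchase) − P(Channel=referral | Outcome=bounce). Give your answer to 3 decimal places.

-0.098

P(Outcome=purchase) = 0.008 + 0.098 + 0.025 + 0.101 = 0.232; P(Channel=referral | Outcome=purchase) = 0.101/0.232 = 0.4353.
P(Outcome=bounce) = 0.009 + 0.036 + 0.060 + 0.120 = 0.225; P(Channel=referral | Outcome=bounce) = 0.120/0.225 = 0.5333.
Difference = -0.098.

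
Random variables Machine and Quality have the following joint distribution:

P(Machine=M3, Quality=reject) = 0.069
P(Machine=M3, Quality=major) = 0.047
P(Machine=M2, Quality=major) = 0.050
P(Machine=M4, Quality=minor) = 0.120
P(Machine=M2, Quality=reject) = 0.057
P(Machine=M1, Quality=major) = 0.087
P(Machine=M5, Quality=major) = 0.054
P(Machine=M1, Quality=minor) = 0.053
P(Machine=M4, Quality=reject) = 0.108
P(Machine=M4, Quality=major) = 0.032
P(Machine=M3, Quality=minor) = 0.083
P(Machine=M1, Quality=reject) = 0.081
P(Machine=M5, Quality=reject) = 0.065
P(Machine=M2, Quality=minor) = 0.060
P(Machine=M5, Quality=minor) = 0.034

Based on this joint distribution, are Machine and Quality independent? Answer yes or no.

no

P(Machine=M4) = 0.260 and P(Quality=major) = 0.270, so their product is 0.07020, but P(Machine=M4, Quality=major) = 0.032. Since these differ, Machine and Quality are not independent.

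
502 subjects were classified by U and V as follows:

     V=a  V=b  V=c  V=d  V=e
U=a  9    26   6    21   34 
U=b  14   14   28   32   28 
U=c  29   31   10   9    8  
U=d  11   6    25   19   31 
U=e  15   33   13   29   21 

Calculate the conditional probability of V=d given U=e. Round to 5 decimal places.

Total with U=e: 15 + 33 + 13 + 29 + 21 = 111.
P(V=d | U=e) = 29/111 = 0.26126.

0.26126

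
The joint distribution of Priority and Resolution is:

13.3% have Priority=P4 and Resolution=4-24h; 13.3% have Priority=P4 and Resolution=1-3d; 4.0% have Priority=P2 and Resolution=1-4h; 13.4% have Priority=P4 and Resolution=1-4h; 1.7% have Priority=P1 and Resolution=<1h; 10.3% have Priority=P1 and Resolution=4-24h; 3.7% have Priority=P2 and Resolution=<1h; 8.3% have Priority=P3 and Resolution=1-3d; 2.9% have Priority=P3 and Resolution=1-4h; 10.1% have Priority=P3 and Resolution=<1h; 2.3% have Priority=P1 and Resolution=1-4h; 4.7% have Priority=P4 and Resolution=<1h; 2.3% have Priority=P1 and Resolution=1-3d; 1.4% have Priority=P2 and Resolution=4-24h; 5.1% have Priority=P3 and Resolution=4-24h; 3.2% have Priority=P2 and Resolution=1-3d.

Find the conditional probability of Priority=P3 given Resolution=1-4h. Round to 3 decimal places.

P(Resolution=1-4h) = 0.023 + 0.040 + 0.029 + 0.134 = 0.226.
P(Priority=P3 | Resolution=1-4h) = 0.029/0.226 = 0.128.

0.128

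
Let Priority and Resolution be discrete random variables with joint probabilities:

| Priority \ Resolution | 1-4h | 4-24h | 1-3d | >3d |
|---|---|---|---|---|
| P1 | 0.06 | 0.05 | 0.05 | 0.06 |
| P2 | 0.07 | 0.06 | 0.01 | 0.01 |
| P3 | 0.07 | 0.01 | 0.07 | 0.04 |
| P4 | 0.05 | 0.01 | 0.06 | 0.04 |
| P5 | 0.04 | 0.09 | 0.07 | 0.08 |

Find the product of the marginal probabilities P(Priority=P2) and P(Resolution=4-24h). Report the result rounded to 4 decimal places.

0.0330

P(Priority=P2) = 0.07 + 0.06 + 0.01 + 0.01 = 0.15.
P(Resolution=4-24h) = 0.05 + 0.06 + 0.01 + 0.01 + 0.09 = 0.22.
Product: 0.15 × 0.22 = 0.0330.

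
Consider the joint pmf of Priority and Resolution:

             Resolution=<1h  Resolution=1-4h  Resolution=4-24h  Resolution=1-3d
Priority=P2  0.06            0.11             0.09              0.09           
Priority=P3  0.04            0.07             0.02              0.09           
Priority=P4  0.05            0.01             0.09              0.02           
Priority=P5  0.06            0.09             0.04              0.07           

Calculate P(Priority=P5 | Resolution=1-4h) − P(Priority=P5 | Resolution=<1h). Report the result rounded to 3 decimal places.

P(Resolution=1-4h) = 0.11 + 0.07 + 0.01 + 0.09 = 0.28; P(Priority=P5 | Resolution=1-4h) = 0.09/0.28 = 0.3214.
P(Resolution=<1h) = 0.06 + 0.04 + 0.05 + 0.06 = 0.21; P(Priority=P5 | Resolution=<1h) = 0.06/0.21 = 0.2857.
Difference = 0.036.

0.036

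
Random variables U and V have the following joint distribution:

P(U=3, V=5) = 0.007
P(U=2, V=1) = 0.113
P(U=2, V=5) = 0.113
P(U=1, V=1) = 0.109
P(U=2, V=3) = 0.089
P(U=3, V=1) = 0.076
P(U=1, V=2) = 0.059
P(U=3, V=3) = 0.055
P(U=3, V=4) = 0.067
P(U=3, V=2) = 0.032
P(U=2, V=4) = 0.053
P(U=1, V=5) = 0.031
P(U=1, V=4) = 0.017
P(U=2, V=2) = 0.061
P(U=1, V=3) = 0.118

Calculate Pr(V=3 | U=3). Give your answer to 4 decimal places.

P(U=3) = 0.076 + 0.032 + 0.055 + 0.067 + 0.007 = 0.237.
P(V=3 | U=3) = 0.055/0.237 = 0.2321.

0.2321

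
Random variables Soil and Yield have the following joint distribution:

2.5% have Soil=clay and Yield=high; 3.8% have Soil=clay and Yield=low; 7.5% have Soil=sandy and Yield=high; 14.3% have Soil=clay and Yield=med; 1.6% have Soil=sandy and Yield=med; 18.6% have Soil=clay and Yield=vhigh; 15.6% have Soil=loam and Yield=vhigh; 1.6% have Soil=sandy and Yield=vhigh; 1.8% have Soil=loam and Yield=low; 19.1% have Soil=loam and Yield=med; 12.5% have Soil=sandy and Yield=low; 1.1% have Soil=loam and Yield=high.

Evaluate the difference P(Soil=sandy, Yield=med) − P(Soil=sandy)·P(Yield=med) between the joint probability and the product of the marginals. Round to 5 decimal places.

-0.06520

P(Soil=sandy) = 0.125 + 0.016 + 0.075 + 0.016 = 0.232.
P(Yield=med) = 0.016 + 0.191 + 0.143 = 0.350.
P(Soil=sandy, Yield=med) − P(Soil=sandy)P(Yield=med) = 0.016 − 0.232×0.350 = -0.06520.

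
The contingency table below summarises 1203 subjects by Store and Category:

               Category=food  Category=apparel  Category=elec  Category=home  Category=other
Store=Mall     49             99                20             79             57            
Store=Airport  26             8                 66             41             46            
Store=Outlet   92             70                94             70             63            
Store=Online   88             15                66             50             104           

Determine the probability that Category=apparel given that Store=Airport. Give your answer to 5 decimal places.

Total with Store=Airport: 26 + 8 + 66 + 41 + 46 = 187.
P(Category=apparel | Store=Airport) = 8/187 = 0.04278.

0.04278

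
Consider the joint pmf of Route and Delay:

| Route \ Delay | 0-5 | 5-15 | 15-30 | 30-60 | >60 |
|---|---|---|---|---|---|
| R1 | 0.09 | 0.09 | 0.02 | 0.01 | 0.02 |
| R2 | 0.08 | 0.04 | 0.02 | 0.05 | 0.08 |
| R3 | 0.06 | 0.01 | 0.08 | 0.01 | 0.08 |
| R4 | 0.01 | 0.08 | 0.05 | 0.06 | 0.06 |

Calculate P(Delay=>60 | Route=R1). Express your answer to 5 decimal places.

P(Route=R1) = 0.09 + 0.09 + 0.02 + 0.01 + 0.02 = 0.23.
P(Delay=>60 | Route=R1) = 0.02/0.23 = 0.08696.

0.08696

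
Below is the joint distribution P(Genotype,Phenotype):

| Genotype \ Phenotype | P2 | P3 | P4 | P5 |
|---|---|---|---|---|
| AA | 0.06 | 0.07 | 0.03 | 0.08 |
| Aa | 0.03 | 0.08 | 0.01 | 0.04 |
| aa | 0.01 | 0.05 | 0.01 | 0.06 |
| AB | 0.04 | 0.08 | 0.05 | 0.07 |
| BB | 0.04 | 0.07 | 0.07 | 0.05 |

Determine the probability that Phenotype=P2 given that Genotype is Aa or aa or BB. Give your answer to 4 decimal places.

0.1538

P(Genotype=Aa) = 0.03 + 0.08 + 0.01 + 0.04 = 0.16.
P(Genotype=aa) = 0.01 + 0.05 + 0.01 + 0.06 = 0.13.
P(Genotype=BB) = 0.04 + 0.07 + 0.07 + 0.05 = 0.23.
P(Genotype ∈ {Aa, aa, BB}) = 0.16 + 0.13 + 0.23 = 0.52; P(Phenotype=P2, Genotype ∈ {Aa, aa, BB}) = 0.03 + 0.01 + 0.04 = 0.08.
P(Phenotype=P2 | Genotype ∈ {Aa, aa, BB}) = 0.08/0.52 = 0.1538.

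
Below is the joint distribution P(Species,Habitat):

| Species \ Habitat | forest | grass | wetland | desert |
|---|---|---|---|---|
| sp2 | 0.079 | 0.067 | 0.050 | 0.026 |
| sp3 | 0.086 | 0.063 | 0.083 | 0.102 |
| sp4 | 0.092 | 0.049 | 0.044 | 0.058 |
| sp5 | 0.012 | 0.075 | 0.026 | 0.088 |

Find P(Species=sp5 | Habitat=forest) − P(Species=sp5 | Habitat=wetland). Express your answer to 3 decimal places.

P(Habitat=forest) = 0.079 + 0.086 + 0.092 + 0.012 = 0.269; P(Species=sp5 | Habitat=forest) = 0.012/0.269 = 0.0446.
P(Habitat=wetland) = 0.050 + 0.083 + 0.044 + 0.026 = 0.203; P(Species=sp5 | Habitat=wetland) = 0.026/0.203 = 0.1281.
Difference = -0.083.

-0.083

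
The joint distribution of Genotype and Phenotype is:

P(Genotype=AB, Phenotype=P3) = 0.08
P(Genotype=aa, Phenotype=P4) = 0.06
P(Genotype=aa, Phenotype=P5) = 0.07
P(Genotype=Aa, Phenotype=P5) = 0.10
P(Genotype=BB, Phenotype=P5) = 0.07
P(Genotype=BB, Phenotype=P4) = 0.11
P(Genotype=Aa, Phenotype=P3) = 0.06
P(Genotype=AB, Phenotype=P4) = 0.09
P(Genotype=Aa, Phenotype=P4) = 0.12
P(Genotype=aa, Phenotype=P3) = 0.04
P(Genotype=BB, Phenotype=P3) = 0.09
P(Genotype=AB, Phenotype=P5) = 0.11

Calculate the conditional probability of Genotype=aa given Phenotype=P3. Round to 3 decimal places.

P(Phenotype=P3) = 0.06 + 0.04 + 0.08 + 0.09 = 0.27.
P(Genotype=aa | Phenotype=P3) = 0.04/0.27 = 0.148.

0.148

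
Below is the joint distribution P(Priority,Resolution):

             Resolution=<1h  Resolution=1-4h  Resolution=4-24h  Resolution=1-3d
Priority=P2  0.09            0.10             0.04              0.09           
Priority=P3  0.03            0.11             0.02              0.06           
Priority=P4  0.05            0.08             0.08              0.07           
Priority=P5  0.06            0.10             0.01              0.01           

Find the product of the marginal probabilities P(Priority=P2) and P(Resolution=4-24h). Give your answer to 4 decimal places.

P(Priority=P2) = 0.09 + 0.10 + 0.04 + 0.09 = 0.32.
P(Resolution=4-24h) = 0.04 + 0.02 + 0.08 + 0.01 = 0.15.
Product: 0.32 × 0.15 = 0.0480.

0.0480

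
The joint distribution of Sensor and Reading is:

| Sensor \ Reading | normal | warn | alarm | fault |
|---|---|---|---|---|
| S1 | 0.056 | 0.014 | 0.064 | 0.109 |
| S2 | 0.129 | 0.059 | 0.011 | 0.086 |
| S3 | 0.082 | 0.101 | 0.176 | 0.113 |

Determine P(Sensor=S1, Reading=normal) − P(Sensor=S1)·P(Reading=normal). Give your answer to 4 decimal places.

-0.0089

P(Sensor=S1) = 0.056 + 0.014 + 0.064 + 0.109 = 0.243.
P(Reading=normal) = 0.056 + 0.129 + 0.082 = 0.267.
P(Sensor=S1, Reading=normal) − P(Sensor=S1)P(Reading=normal) = 0.056 − 0.243×0.267 = -0.0089.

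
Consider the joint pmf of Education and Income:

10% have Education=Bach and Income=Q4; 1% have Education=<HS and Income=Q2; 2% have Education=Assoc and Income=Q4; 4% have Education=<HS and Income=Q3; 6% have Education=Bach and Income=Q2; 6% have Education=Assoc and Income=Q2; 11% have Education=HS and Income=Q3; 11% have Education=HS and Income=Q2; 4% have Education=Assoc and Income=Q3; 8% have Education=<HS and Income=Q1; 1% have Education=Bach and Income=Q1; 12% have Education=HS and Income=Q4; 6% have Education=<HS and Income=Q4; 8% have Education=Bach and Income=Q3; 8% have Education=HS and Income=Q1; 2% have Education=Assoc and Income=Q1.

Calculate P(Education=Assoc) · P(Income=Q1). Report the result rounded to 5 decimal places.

0.02660

P(Education=Assoc) = 0.02 + 0.06 + 0.04 + 0.02 = 0.14.
P(Income=Q1) = 0.08 + 0.08 + 0.02 + 0.01 = 0.19.
Product: 0.14 × 0.19 = 0.02660.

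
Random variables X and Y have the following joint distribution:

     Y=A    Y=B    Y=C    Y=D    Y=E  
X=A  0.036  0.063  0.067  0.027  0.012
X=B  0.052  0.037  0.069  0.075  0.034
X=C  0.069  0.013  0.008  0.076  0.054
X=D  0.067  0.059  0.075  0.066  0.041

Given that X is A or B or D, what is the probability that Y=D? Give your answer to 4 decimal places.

P(X=A) = 0.036 + 0.063 + 0.067 + 0.027 + 0.012 = 0.205.
P(X=B) = 0.052 + 0.037 + 0.069 + 0.075 + 0.034 = 0.267.
P(X=D) = 0.067 + 0.059 + 0.075 + 0.066 + 0.041 = 0.308.
P(X ∈ {A, B, D}) = 0.205 + 0.267 + 0.308 = 0.780; P(Y=D, X ∈ {A, B, D}) = 0.027 + 0.075 + 0.066 = 0.168.
P(Y=D | X ∈ {A, B, D}) = 0.168/0.780 = 0.2154.

0.2154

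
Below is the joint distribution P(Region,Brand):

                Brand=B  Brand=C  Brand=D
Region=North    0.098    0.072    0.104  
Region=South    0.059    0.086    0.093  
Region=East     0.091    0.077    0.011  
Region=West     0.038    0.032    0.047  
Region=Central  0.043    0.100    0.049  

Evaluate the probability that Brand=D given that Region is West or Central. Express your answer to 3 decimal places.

0.311

P(Region=West) = 0.038 + 0.032 + 0.047 = 0.117.
P(Region=Central) = 0.043 + 0.100 + 0.049 = 0.192.
P(Region ∈ {West, Central}) = 0.117 + 0.192 = 0.309; P(Brand=D, Region ∈ {West, Central}) = 0.047 + 0.049 = 0.096.
P(Brand=D | Region ∈ {West, Central}) = 0.096/0.309 = 0.311.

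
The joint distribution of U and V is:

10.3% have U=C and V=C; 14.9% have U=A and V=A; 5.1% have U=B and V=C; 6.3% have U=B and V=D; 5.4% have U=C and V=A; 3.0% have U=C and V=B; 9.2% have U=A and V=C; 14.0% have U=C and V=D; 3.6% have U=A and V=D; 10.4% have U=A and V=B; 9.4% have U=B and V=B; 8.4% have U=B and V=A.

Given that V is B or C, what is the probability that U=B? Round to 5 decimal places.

0.30591

P(V=B) = 0.104 + 0.094 + 0.030 = 0.228.
P(V=C) = 0.092 + 0.051 + 0.103 = 0.246.
P(V ∈ {B, C}) = 0.228 + 0.246 = 0.474; P(U=B, V ∈ {B, C}) = 0.094 + 0.051 = 0.145.
P(U=B | V ∈ {B, C}) = 0.145/0.474 = 0.30591.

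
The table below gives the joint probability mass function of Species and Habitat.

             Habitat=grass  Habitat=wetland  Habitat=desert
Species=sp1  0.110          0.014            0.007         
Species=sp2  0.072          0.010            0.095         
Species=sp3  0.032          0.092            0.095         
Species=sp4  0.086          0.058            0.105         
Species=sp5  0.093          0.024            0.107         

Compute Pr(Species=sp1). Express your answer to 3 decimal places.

0.131

P(Species=sp1) = 0.110 + 0.014 + 0.007 = 0.131.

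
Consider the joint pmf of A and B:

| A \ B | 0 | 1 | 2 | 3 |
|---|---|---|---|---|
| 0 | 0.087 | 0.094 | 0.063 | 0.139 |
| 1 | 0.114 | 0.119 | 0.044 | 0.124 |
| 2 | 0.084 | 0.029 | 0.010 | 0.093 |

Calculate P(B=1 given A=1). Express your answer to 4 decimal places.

P(A=1) = 0.114 + 0.119 + 0.044 + 0.124 = 0.401.
P(B=1 | A=1) = 0.119/0.401 = 0.2968.

0.2968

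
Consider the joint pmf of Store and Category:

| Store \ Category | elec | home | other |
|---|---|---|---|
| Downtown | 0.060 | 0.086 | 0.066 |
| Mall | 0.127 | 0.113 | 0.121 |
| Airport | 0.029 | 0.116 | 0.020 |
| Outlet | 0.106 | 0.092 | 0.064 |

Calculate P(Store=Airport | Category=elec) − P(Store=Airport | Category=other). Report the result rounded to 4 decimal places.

P(Category=elec) = 0.060 + 0.127 + 0.029 + 0.106 = 0.322; P(Store=Airport | Category=elec) = 0.029/0.322 = 0.09006.
P(Category=other) = 0.066 + 0.121 + 0.020 + 0.064 = 0.271; P(Store=Airport | Category=other) = 0.020/0.271 = 0.07380.
Difference = 0.0163.

0.0163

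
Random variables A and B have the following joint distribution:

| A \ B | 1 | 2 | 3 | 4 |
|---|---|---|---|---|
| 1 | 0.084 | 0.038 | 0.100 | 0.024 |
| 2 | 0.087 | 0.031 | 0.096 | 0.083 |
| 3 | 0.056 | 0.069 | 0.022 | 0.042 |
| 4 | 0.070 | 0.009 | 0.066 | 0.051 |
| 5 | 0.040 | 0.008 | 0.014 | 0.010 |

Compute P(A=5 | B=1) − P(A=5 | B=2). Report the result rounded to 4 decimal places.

0.0671

P(B=1) = 0.084 + 0.087 + 0.056 + 0.070 + 0.040 = 0.337; P(A=5 | B=1) = 0.040/0.337 = 0.11869.
P(B=2) = 0.038 + 0.031 + 0.069 + 0.009 + 0.008 = 0.155; P(A=5 | B=2) = 0.008/0.155 = 0.05161.
Difference = 0.0671.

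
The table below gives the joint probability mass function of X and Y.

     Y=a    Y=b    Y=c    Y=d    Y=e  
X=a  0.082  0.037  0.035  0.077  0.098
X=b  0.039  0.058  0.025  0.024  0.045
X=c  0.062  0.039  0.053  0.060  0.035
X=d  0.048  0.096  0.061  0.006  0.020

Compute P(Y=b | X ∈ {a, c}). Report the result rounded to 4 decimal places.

P(X=a) = 0.082 + 0.037 + 0.035 + 0.077 + 0.098 = 0.329.
P(X=c) = 0.062 + 0.039 + 0.053 + 0.060 + 0.035 = 0.249.
P(X ∈ {a, c}) = 0.329 + 0.249 = 0.578; P(Y=b, X ∈ {a, c}) = 0.037 + 0.039 = 0.076.
P(Y=b | X ∈ {a, c}) = 0.076/0.578 = 0.1315.

0.1315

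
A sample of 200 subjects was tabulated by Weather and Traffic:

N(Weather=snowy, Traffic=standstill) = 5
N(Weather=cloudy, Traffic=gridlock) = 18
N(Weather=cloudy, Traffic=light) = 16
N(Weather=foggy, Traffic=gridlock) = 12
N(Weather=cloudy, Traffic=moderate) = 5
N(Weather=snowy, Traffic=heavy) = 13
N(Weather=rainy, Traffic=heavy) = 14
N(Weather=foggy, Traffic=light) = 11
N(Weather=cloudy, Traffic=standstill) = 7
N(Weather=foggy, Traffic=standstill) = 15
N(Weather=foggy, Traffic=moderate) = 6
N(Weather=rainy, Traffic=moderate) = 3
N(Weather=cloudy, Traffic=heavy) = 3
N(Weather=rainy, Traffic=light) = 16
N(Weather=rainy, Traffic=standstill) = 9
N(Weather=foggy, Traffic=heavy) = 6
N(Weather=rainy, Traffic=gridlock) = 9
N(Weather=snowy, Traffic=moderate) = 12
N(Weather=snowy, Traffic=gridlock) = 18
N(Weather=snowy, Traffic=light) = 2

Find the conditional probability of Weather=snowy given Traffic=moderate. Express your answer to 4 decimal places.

Total with Traffic=moderate: 5 + 3 + 12 + 6 = 26.
P(Weather=snowy | Traffic=moderate) = 12/26 = 0.4615.

0.4615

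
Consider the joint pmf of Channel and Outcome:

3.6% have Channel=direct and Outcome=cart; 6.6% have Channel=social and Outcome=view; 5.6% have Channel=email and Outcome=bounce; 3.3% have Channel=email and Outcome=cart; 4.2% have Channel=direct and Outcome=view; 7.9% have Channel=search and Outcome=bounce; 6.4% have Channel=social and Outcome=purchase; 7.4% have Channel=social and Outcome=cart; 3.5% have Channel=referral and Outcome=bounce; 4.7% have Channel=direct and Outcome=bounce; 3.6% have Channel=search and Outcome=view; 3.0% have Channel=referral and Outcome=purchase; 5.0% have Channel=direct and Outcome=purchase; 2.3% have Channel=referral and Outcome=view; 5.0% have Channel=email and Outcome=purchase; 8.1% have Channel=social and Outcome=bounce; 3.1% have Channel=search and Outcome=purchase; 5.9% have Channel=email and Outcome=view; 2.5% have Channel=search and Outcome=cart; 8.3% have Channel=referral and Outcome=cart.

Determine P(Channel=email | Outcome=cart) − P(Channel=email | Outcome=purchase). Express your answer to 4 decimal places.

P(Outcome=cart) = 0.033 + 0.025 + 0.074 + 0.036 + 0.083 = 0.251; P(Channel=email | Outcome=cart) = 0.033/0.251 = 0.13147.
P(Outcome=purchase) = 0.050 + 0.031 + 0.064 + 0.050 + 0.030 = 0.225; P(Channel=email | Outcome=purchase) = 0.050/0.225 = 0.22222.
Difference = -0.0907.

-0.0907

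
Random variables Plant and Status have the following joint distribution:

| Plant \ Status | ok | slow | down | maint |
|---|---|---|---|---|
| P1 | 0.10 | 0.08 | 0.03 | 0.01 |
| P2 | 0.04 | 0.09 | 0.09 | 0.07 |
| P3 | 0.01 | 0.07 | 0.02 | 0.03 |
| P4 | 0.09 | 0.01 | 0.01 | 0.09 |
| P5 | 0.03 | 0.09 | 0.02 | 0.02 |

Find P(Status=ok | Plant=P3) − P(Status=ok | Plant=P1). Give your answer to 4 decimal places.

-0.3776

P(Plant=P3) = 0.01 + 0.07 + 0.02 + 0.03 = 0.13; P(Status=ok | Plant=P3) = 0.01/0.13 = 0.07692.
P(Plant=P1) = 0.10 + 0.08 + 0.03 + 0.01 = 0.22; P(Status=ok | Plant=P1) = 0.10/0.22 = 0.45455.
Difference = -0.3776.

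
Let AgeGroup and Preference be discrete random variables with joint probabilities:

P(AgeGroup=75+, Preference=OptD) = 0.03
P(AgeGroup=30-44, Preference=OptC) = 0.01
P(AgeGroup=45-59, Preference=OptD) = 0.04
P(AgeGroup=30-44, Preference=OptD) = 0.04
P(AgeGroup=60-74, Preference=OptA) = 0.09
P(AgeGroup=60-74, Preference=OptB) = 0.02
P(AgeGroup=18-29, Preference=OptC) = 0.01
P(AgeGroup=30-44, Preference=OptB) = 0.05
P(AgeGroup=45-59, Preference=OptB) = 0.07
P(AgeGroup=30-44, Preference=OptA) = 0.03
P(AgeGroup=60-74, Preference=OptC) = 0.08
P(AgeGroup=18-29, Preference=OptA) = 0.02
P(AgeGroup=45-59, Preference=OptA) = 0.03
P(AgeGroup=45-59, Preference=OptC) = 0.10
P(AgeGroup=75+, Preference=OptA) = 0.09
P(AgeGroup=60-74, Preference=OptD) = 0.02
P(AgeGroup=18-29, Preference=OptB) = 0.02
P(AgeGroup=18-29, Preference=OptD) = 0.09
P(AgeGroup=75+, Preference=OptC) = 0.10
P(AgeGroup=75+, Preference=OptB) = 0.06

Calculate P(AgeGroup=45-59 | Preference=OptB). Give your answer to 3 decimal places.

P(Preference=OptB) = 0.02 + 0.05 + 0.07 + 0.02 + 0.06 = 0.22.
P(AgeGroup=45-59 | Preference=OptB) = 0.07/0.22 = 0.318.

0.318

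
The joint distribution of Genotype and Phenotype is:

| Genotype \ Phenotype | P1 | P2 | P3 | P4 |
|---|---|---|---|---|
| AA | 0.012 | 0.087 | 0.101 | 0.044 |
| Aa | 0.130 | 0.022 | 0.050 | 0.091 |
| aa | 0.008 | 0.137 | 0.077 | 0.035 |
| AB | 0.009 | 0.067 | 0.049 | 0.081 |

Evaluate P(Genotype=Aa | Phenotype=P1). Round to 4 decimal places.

0.8176

P(Phenotype=P1) = 0.012 + 0.130 + 0.008 + 0.009 = 0.159.
P(Genotype=Aa | Phenotype=P1) = 0.130/0.159 = 0.8176.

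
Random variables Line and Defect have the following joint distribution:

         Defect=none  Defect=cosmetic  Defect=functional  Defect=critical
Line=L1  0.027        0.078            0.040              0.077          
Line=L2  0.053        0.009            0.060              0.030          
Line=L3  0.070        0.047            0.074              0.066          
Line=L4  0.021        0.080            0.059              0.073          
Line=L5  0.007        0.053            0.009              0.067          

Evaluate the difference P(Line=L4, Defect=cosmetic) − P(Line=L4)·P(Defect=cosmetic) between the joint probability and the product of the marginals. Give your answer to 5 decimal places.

0.01779

P(Line=L4) = 0.021 + 0.080 + 0.059 + 0.073 = 0.233.
P(Defect=cosmetic) = 0.078 + 0.009 + 0.047 + 0.080 + 0.053 = 0.267.
P(Line=L4, Defect=cosmetic) − P(Line=L4)P(Defect=cosmetic) = 0.080 − 0.233×0.267 = 0.01779.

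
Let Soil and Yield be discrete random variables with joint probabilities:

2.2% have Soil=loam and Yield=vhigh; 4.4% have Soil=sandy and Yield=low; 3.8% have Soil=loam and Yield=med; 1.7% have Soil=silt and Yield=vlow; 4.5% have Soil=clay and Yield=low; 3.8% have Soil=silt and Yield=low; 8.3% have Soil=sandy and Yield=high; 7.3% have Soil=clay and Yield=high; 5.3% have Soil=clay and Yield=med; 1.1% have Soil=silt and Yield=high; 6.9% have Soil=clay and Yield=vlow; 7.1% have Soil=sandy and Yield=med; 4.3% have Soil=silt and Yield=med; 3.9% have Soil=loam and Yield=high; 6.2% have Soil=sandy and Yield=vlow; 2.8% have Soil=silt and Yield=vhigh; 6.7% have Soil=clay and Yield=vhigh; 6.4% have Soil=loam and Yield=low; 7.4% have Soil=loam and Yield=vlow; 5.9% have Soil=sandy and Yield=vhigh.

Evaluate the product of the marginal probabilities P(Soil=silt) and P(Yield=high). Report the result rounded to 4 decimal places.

0.0282

P(Soil=silt) = 0.017 + 0.038 + 0.043 + 0.011 + 0.028 = 0.137.
P(Yield=high) = 0.083 + 0.039 + 0.073 + 0.011 = 0.206.
Product: 0.137 × 0.206 = 0.0282.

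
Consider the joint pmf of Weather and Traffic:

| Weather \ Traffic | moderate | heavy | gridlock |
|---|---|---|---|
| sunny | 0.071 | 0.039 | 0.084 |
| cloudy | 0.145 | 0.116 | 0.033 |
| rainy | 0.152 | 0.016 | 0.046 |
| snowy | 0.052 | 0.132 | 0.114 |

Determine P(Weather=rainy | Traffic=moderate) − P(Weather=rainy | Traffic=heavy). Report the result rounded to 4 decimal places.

P(Traffic=moderate) = 0.071 + 0.145 + 0.152 + 0.052 = 0.420; P(Weather=rainy | Traffic=moderate) = 0.152/0.420 = 0.36190.
P(Traffic=heavy) = 0.039 + 0.116 + 0.016 + 0.132 = 0.303; P(Weather=rainy | Traffic=heavy) = 0.016/0.303 = 0.05281.
Difference = 0.3091.

0.3091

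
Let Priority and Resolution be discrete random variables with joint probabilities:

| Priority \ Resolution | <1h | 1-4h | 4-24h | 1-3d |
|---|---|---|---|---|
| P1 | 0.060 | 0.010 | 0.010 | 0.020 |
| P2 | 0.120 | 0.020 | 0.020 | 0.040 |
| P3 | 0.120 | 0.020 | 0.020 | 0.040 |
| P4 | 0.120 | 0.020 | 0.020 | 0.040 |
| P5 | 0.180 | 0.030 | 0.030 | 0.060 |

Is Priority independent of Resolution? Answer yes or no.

Every cell satisfies P(Priority,Resolution) = P(Priority)·P(Resolution). For instance P(Priority=P4) = 0.200, P(Resolution=1-3d) = 0.200, and 0.200×0.200 = 0.040 matches the joint entry. So Priority and Resolution are independent.

yes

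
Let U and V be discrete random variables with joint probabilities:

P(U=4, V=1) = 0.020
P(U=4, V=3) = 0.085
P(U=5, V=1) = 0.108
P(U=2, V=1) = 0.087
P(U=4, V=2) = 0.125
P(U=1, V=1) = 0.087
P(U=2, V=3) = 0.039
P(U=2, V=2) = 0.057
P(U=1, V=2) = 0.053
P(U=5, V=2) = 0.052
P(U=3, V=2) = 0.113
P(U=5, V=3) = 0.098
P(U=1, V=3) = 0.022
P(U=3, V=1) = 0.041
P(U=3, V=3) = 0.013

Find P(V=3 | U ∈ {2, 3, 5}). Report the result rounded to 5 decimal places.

0.24671

P(U=2) = 0.087 + 0.057 + 0.039 = 0.183.
P(U=3) = 0.041 + 0.113 + 0.013 = 0.167.
P(U=5) = 0.108 + 0.052 + 0.098 = 0.258.
P(U ∈ {2, 3, 5}) = 0.183 + 0.167 + 0.258 = 0.608; P(V=3, U ∈ {2, 3, 5}) = 0.039 + 0.013 + 0.098 = 0.150.
P(V=3 | U ∈ {2, 3, 5}) = 0.150/0.608 = 0.24671.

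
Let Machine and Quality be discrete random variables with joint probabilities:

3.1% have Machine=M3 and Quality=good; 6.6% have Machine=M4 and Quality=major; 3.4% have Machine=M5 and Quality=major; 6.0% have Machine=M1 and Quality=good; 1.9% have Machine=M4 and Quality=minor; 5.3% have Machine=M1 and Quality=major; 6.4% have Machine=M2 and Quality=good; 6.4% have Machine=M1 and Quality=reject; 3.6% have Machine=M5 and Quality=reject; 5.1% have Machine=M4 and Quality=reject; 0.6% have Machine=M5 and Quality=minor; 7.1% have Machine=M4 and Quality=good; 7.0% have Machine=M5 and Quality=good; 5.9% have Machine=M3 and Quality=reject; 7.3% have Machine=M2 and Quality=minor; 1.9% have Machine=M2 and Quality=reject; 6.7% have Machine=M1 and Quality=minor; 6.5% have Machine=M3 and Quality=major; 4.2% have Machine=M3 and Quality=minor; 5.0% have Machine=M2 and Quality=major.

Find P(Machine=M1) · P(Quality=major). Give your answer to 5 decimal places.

P(Machine=M1) = 0.060 + 0.067 + 0.053 + 0.064 = 0.244.
P(Quality=major) = 0.053 + 0.050 + 0.065 + 0.066 + 0.034 = 0.268.
Product: 0.244 × 0.268 = 0.06539.

0.06539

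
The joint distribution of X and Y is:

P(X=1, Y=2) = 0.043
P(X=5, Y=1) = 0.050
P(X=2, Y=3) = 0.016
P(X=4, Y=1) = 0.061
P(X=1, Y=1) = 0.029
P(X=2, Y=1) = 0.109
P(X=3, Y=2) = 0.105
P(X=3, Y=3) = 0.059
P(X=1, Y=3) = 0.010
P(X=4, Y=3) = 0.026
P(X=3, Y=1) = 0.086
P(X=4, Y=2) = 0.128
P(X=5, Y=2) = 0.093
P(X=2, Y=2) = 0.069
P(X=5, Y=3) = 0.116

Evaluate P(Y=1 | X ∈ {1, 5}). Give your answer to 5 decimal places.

P(X=1) = 0.029 + 0.043 + 0.010 = 0.082.
P(X=5) = 0.050 + 0.093 + 0.116 = 0.259.
P(X ∈ {1, 5}) = 0.082 + 0.259 = 0.341; P(Y=1, X ∈ {1, 5}) = 0.029 + 0.050 = 0.079.
P(Y=1 | X ∈ {1, 5}) = 0.079/0.341 = 0.23167.

0.23167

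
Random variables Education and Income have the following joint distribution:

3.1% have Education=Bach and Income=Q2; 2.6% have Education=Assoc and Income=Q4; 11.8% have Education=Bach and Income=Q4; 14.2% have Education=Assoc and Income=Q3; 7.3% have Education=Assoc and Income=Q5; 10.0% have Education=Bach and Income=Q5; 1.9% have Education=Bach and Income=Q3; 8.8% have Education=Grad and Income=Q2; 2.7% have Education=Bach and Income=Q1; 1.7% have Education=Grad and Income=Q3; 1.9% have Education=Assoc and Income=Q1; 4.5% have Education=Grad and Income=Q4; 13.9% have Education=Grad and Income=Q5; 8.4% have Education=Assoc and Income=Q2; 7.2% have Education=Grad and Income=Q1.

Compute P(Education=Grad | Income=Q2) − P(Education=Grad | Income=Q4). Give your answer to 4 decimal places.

P(Income=Q2) = 0.084 + 0.031 + 0.088 = 0.203; P(Education=Grad | Income=Q2) = 0.088/0.203 = 0.43350.
P(Income=Q4) = 0.026 + 0.118 + 0.045 = 0.189; P(Education=Grad | Income=Q4) = 0.045/0.189 = 0.23810.
Difference = 0.1954.

0.1954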